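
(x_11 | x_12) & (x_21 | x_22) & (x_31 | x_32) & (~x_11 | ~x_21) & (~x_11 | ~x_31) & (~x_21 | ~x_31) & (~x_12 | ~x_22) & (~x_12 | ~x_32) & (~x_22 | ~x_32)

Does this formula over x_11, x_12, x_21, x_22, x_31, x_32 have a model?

Try x_11 = 1.
The clause (~x_21) is unit, so x_21 = 0.
The clause (x_22) is unit, so x_22 = 1.
The clause (~x_31) is unit, so x_31 = 0.
The clause (x_32) is unit, so x_32 = 1.
But (~x_32) is also a unit clause — contradiction.
Undo x_11 and try x_11 = 0.
The clause (x_12) is unit, so x_12 = 1.
The clause (~x_22) is unit, so x_22 = 0.
The clause (x_21) is unit, so x_21 = 1.
The clause (~x_31) is unit, so x_31 = 0.
The clause (x_32) is unit, so x_32 = 1.
But (~x_32) is also a unit clause — contradiction.
Either choice for x_11 ends in contradiction.
No assignment satisfies every clause.

No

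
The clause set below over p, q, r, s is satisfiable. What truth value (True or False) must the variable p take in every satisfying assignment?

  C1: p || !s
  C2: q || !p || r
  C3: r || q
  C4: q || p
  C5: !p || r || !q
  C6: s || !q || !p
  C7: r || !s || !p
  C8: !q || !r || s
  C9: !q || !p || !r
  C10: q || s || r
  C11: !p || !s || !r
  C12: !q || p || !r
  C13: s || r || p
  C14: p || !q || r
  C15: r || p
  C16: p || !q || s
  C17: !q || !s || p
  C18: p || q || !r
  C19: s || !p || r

True

Suppose p = false.
The clause (!s) is unit, so s = false.
The clause (q) is unit, so q = true.
But (!q) is also a unit clause — contradiction.
So every satisfying assignment has p = True.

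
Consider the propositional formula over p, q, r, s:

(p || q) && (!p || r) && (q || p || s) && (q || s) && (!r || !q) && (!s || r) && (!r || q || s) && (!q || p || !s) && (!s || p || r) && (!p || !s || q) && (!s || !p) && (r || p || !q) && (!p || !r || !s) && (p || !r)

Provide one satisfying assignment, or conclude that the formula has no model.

UNSATISFIABLE

Suppose p = true.
The clause (r) is unit, so r = true.
The clause (!q) is unit, so q = false.
The clause (s) is unit, so s = true.
But (!s) is also a unit clause — contradiction.
So p must be the other value — set p = false.
The clause (q) is unit, so q = true.
The clause (!r) is unit, so r = false.
But (r) is also a unit clause — contradiction.
Either choice for p ends in contradiction.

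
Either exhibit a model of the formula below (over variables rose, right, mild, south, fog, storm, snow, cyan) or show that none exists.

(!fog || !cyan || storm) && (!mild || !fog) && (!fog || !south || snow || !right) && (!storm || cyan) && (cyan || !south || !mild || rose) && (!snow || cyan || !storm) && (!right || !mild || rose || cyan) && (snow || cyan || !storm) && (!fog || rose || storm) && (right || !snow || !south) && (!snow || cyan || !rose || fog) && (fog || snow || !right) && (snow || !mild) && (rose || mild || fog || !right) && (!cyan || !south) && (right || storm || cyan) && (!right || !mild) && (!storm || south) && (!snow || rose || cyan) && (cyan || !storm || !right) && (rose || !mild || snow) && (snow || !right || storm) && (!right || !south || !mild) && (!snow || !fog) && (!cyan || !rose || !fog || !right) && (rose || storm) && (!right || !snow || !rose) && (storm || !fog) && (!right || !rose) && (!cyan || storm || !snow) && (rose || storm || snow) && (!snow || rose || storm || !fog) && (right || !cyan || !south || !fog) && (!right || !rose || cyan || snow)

Branch on mild: set mild = false.
Branch on storm: set storm = false.
From the singleton clause (rose), rose = true.
From the singleton clause (!fog), fog = false.
From the singleton clause (!right), right = false.
From the singleton clause (cyan), cyan = true.
From the singleton clause (!south), south = false.
From the singleton clause (!snow), snow = false.
All clauses are satisfied.

rose: true, right: false, mild: false, south: false, fog: false, storm: false, snow: false, cyan: true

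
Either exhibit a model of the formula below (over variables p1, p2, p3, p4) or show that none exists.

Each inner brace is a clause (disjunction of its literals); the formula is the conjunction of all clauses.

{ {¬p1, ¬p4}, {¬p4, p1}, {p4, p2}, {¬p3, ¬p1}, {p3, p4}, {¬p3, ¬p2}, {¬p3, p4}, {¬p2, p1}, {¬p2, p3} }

Case p1 = False:
From the singleton clause (¬p4), p4 = False.
From the singleton clause (p2), p2 = True.
Now (¬p2) is unsatisfied and unit — conflict.
That branch fails; take p1 = True instead.
From the singleton clause (¬p4), p4 = False.
From the singleton clause (p2), p2 = True.
From the singleton clause (¬p3), p3 = False.
Now (p3) is unsatisfied and unit — conflict.
Both values of p1 lead to a conflict.

UNSATISFIABLE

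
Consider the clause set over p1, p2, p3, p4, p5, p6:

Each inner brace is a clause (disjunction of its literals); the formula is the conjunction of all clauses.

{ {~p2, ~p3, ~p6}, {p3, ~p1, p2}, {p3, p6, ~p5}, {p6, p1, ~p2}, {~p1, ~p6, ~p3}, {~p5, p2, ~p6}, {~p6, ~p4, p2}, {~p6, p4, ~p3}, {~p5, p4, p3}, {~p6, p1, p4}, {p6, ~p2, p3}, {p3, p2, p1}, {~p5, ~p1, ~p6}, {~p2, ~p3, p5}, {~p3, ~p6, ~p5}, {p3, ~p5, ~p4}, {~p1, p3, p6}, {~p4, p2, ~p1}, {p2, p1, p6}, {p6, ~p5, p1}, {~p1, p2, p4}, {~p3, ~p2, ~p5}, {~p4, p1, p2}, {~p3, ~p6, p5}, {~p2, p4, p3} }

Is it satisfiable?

Suppose p2 = 1.
Suppose p3 = 0.
The clause (p6) is unit, so p6 = 1.
The clause (p4) is unit, so p4 = 1.
The clause (~p5) is unit, so p5 = 0.
No clause remains; p1 is free.
A satisfying assignment: p1: 1; p2: 1; p3: 0; p4: 1; p5: 0; p6: 1.

Yes, satisfiable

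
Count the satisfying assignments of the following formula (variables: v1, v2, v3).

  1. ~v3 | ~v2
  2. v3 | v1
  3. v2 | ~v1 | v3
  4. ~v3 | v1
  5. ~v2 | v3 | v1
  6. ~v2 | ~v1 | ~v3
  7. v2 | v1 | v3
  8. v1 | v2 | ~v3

There are 2^3 = 8 truth assignments over (v1, v2, v3).
Split on v1. With v1 = 1, the clauses containing v1 are satisfied and ~v1 drops from the rest; 2 of the 2^2 = 4 assignments to the other variables satisfy what remains.
With v1 = 0, by the same count on the reduced clause set, 0 assignments work.
Total: 2 + 0 = 2.

2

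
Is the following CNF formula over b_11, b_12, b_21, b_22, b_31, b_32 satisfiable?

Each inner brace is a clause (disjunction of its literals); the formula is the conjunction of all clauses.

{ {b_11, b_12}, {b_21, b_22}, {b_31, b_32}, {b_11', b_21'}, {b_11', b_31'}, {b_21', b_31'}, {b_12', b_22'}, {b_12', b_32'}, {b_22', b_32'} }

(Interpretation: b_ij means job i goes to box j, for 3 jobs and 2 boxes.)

No, unsatisfiable

Try b_11 = 1.
Unit clause (b_21') forces b_21 = 0.
Unit clause (b_22) forces b_22 = 1.
Unit clause (b_31') forces b_31 = 0.
Unit clause (b_32) forces b_32 = 1.
But (b_32') is also a unit clause — contradiction.
Undo b_11 and try b_11 = 0.
Unit clause (b_12) forces b_12 = 1.
Unit clause (b_22') forces b_22 = 0.
Unit clause (b_21) forces b_21 = 1.
Unit clause (b_31') forces b_31 = 0.
Unit clause (b_32) forces b_32 = 1.
But (b_32') is also a unit clause — contradiction.
Both values of b_11 lead to a conflict.
No assignment satisfies every clause.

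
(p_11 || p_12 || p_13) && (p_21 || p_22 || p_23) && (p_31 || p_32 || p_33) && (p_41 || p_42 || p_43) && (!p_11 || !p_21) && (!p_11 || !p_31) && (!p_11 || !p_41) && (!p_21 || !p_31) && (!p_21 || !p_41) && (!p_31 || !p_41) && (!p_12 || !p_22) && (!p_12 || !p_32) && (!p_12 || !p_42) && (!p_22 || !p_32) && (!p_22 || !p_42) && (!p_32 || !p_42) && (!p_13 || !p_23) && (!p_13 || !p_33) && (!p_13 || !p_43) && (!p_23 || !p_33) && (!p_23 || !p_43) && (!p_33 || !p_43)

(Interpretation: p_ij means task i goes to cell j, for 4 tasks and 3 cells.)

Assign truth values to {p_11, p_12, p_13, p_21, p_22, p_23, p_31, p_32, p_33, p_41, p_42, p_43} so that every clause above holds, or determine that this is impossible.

UNSATISFIABLE

Try p_11 = false.
Try p_12 = true.
(!p_22) alone gives p_22 = false.
(!p_32) alone gives p_32 = false.
(!p_42) alone gives p_42 = false.
Try p_21 = true.
(!p_31) alone gives p_31 = false.
(p_33) alone gives p_33 = true.
(!p_41) alone gives p_41 = false.
(p_43) alone gives p_43 = true.
But (!p_43) is also a unit clause — contradiction.
Backtrack on p_21: now try p_21 = false.
(p_23) alone gives p_23 = true.
(!p_13) alone gives p_13 = false.
(!p_33) alone gives p_33 = false.
(p_31) alone gives p_31 = true.
(!p_41) alone gives p_41 = false.
(p_43) alone gives p_43 = true.
But (!p_43) is also a unit clause — contradiction.
Either choice for p_21 ends in contradiction.
Backtrack on p_12: now try p_12 = false.
(p_13) alone gives p_13 = true.
(!p_23) alone gives p_23 = false.
(!p_33) alone gives p_33 = false.
(!p_43) alone gives p_43 = false.
Try p_21 = true.
(!p_31) alone gives p_31 = false.
(p_32) alone gives p_32 = true.
(!p_41) alone gives p_41 = false.
(p_42) alone gives p_42 = true.
But (!p_42) is also a unit clause — contradiction.
Backtrack on p_21: now try p_21 = false.
(p_22) alone gives p_22 = true.
(!p_32) alone gives p_32 = false.
(p_31) alone gives p_31 = true.
(!p_41) alone gives p_41 = false.
(p_42) alone gives p_42 = true.
But (!p_42) is also a unit clause — contradiction.
Either choice for p_21 ends in contradiction.
Either choice for p_12 ends in contradiction.
Backtrack on p_11: now try p_11 = true.
(!p_21) alone gives p_21 = false.
(!p_31) alone gives p_31 = false.
(!p_41) alone gives p_41 = false.
Try p_22 = true.
(!p_12) alone gives p_12 = false.
(!p_32) alone gives p_32 = false.
(p_33) alone gives p_33 = true.
(!p_42) alone gives p_42 = false.
(p_43) alone gives p_43 = true.
But (!p_43) is also a unit clause — contradiction.
Backtrack on p_22: now try p_22 = false.
(p_23) alone gives p_23 = true.
(!p_13) alone gives p_13 = false.
(!p_33) alone gives p_33 = false.
(p_32) alone gives p_32 = true.
(!p_12) alone gives p_12 = false.
(!p_42) alone gives p_42 = false.
(p_43) alone gives p_43 = true.
But (!p_43) is also a unit clause — contradiction.
Either choice for p_22 ends in contradiction.
Either choice for p_11 ends in contradiction.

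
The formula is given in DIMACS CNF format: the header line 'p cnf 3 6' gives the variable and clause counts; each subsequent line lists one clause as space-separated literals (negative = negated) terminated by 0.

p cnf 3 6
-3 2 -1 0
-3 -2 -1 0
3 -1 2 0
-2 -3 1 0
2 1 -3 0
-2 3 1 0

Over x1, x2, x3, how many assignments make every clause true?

There are 2^3 = 8 truth assignments over (x1, x2, x3).
Split on x3. With x3 = True, the clauses containing x3 are satisfied and ¬x3 drops from the rest; 0 of the 2^2 = 4 assignments to the other variables satisfy what remains.
With x3 = False, by the same count on the reduced clause set, 2 assignments work.
(One model: x1=F, x2=F, x3=F.)
Total: 0 + 2 = 2.

2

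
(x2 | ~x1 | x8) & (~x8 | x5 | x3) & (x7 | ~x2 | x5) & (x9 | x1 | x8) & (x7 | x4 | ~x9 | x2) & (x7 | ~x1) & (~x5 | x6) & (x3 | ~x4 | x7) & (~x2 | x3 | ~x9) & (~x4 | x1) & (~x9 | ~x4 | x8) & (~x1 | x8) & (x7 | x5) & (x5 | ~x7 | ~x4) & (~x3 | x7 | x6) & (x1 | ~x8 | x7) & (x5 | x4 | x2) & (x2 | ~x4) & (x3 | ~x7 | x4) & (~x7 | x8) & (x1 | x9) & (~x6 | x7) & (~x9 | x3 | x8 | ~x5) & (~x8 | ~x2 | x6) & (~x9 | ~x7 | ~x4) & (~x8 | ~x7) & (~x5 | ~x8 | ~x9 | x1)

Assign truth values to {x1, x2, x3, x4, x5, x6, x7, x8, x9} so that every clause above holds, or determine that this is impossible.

UNSATISFIABLE

Suppose x7 = 1.
The clause (x8) is unit, so x8 = 1.
But (~x8) is also a unit clause — contradiction.
Backtrack on x7: now try x7 = 0.
The clause (~x1) is unit, so x1 = 0.
The clause (~x4) is unit, so x4 = 0.
The clause (x5) is unit, so x5 = 1.
The clause (x6) is unit, so x6 = 1.
But (~x6) is also a unit clause — contradiction.
Neither x7 = 1 nor x7 = 0 works.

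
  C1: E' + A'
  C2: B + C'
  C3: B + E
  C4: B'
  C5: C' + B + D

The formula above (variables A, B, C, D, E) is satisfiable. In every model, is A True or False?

False

Suppose A = 1.
From the singleton clause (E'), E = 0.
From the singleton clause (B), B = 1.
That conflicts with the unit clause (B').
So every satisfying assignment has A = False.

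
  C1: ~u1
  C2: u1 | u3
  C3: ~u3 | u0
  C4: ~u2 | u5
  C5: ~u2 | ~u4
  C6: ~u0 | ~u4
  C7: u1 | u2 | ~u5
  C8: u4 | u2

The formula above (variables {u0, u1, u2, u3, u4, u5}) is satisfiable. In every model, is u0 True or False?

True

Suppose u0 = 0.
From the singleton clause (~u1), u1 = 0.
From the singleton clause (u3), u3 = 1.
That conflicts with the unit clause (~u3).
So every satisfying assignment has u0 = True.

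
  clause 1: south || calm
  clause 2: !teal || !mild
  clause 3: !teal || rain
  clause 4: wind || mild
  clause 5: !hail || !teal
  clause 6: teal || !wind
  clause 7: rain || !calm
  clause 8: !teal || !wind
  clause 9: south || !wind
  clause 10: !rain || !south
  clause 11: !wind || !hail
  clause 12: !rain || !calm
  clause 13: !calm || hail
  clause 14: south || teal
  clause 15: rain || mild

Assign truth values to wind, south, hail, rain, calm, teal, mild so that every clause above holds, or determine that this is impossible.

Branch on south: set south = true.
From the singleton clause (!rain), rain = false.
From the singleton clause (!teal), teal = false.
From the singleton clause (!wind), wind = false.
From the singleton clause (mild), mild = true.
From the singleton clause (!calm), calm = false.
No clause remains; hail is free.

wind ↦ false; south ↦ true; hail ↦ false; rain ↦ false; calm ↦ false; teal ↦ false; mild ↦ true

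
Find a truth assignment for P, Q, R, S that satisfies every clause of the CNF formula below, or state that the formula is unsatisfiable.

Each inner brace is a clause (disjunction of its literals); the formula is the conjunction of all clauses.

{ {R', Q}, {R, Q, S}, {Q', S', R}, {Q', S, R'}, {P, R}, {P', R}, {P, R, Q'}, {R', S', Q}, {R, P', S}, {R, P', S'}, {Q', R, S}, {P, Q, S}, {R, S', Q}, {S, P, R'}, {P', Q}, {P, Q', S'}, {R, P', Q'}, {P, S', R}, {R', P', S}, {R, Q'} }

Branch on R: set R = 1.
The clause (Q) is unit, so Q = 1.
The clause (S) is unit, so S = 1.
The clause (P) is unit, so P = 1.
Every clause now holds.

P ↦ 1, Q ↦ 1, R ↦ 1, S ↦ 1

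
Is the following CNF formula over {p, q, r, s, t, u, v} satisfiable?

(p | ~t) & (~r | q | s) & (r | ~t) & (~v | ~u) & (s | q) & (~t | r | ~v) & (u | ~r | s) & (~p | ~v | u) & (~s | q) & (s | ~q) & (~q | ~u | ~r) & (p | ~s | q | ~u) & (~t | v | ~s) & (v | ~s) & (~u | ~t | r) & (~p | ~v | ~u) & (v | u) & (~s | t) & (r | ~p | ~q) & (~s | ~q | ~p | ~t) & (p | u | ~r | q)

Unsatisfiable

Case p = 1:
Case r = 1:
Case q = 1:
The clause (s) is unit, so s = 1.
The clause (~u) is unit, so u = 0.
The clause (~v) is unit, so v = 0.
That conflicts with the unit clause (v).
Backtrack on q: now try q = 0.
The clause (s) is unit, so s = 1.
That conflicts with the unit clause (~s).
Either choice for q ends in contradiction.
Backtrack on r: now try r = 0.
The clause (~t) is unit, so t = 0.
The clause (~s) is unit, so s = 0.
The clause (q) is unit, so q = 1.
That conflicts with the unit clause (~q).
Either choice for r ends in contradiction.
Backtrack on p: now try p = 0.
The clause (~t) is unit, so t = 0.
The clause (~s) is unit, so s = 0.
The clause (q) is unit, so q = 1.
That conflicts with the unit clause (~q).
Either choice for p ends in contradiction.
No assignment satisfies every clause.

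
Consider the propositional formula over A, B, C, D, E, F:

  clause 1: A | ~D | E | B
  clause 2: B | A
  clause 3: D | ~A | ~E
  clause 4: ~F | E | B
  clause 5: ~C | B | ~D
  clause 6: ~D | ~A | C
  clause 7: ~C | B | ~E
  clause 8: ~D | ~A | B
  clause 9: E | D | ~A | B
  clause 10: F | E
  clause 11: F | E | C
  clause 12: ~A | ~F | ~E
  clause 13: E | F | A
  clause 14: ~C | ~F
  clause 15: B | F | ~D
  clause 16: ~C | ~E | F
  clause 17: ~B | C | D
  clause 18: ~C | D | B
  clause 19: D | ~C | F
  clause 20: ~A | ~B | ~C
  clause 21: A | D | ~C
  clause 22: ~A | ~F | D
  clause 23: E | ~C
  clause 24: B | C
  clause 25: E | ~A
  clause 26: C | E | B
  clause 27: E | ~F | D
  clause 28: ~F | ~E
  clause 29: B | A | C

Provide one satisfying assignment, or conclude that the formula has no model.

A ↦ 0,  B ↦ 1,  C ↦ 0,  D ↦ 1,  E ↦ 1,  F ↦ 0

Branch on B: set B = 1.
Branch on F: set F = 0.
Unit clause (E) forces E = 1.
Unit clause (~C) forces C = 0.
Unit clause (D) forces D = 1.
Unit clause (~A) forces A = 0.
All clauses are satisfied.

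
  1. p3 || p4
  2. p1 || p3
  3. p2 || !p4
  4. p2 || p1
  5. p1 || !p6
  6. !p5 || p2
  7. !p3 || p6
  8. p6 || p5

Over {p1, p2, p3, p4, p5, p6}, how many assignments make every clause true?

8

There are 2^6 = 64 truth assignments over (p1, p2, p3, p4, p5, p6).
Split on p4. With p4 = true, the clauses containing p4 are satisfied and !p4 drops from the rest; 5 of the 2^5 = 32 assignments to the other variables satisfy what remains.
With p4 = false, by the same count on the reduced clause set, 3 assignments work.
Total: 5 + 3 = 8.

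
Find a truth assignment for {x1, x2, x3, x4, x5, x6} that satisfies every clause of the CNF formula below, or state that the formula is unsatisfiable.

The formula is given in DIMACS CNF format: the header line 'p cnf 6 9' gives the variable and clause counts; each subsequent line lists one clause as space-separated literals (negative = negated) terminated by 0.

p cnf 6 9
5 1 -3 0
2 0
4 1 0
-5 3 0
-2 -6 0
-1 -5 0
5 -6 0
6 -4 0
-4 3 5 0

From the singleton clause (x2), x2 = True.
From the singleton clause (¬x6), x6 = False.
From the singleton clause (¬x4), x4 = False.
From the singleton clause (x1), x1 = True.
From the singleton clause (¬x5), x5 = False.
All clauses hold; x3 can take either value.

x1=True,  x2=True,  x3=True,  x4=False,  x5=False,  x6=False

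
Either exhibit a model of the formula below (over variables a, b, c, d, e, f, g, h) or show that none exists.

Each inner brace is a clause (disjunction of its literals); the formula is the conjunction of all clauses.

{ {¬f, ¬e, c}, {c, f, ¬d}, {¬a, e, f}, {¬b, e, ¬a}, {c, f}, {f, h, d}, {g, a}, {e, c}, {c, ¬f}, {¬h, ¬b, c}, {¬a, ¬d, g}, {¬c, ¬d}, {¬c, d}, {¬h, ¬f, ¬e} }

Branch on c: set c = True.
(¬d) alone gives d = False.
Now (d) is unsatisfied and unit — conflict.
Backtrack on c: now try c = False.
(f) alone gives f = True.
Now (¬f) is unsatisfied and unit — conflict.
Both values of c lead to a conflict.

UNSATISFIABLE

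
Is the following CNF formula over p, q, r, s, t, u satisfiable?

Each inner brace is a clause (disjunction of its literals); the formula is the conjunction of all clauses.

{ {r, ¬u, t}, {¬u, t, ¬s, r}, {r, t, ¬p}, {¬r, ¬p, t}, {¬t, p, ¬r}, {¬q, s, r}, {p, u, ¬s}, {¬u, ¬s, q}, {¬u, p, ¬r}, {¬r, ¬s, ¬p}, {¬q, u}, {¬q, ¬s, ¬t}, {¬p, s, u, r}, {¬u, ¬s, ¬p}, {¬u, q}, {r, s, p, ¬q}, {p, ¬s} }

Satisfiable

Branch on q: set q = False.
The clause (¬u) is unit, so u = False.
Branch on p: set p = True.
Branch on r: set r = True.
The clause (t) is unit, so t = True.
The clause (¬s) is unit, so s = False.
All clauses are satisfied.
A satisfying assignment: p ↦ True; q ↦ False; r ↦ True; s ↦ False; t ↦ True; u ↦ False.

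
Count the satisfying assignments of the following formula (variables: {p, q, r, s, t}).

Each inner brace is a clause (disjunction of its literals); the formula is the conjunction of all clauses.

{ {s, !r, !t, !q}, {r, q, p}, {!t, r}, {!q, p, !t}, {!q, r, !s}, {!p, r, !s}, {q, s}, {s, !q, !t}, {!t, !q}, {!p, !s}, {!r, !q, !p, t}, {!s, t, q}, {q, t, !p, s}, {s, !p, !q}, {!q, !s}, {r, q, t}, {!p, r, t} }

There are 2^5 = 32 truth assignments over (p, q, r, s, t).
Split on r. With r = true, the clauses containing r are satisfied and !r drops from the rest; 2 of the 2^4 = 16 assignments to the other variables satisfy what remains.
With r = false, by the same count on the reduced clause set, 1 assignment works.
(One model: p=F, q=F, r=T, s=T, t=T.)
Total: 2 + 1 = 3.

3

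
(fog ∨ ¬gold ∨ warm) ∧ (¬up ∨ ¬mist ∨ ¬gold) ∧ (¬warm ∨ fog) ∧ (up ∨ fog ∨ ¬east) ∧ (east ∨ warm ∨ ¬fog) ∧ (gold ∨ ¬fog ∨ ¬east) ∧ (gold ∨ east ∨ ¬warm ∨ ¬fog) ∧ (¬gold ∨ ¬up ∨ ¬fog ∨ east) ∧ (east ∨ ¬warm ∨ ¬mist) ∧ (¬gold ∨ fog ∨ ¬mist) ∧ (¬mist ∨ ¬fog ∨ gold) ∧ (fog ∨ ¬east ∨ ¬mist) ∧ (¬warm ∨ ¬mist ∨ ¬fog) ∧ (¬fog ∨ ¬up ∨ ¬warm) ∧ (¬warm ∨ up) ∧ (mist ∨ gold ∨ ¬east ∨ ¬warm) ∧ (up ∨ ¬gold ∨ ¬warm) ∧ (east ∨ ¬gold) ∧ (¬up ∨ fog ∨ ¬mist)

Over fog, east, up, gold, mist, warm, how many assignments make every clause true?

There are 2^6 = 64 truth assignments over (fog, east, up, gold, mist, warm).
Split on gold. With gold = True, the clauses containing gold are satisfied and ¬gold drops from the rest; 3 of the 2^5 = 32 assignments to the other variables satisfy what remains.
With gold = False, by the same count on the reduced clause set, 4 assignments work.
Total: 3 + 4 = 7.

7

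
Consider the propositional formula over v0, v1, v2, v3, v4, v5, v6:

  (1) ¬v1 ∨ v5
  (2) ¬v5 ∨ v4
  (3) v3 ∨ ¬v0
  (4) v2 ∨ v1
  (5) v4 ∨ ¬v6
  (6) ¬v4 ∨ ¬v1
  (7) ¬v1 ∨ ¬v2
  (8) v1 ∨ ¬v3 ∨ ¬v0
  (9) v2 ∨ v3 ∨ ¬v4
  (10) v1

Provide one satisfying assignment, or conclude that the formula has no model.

The clause (v1) is unit, so v1 = True.
The clause (v5) is unit, so v5 = True.
The clause (v4) is unit, so v4 = True.
But (¬v4) is also a unit clause — contradiction.

UNSATISFIABLE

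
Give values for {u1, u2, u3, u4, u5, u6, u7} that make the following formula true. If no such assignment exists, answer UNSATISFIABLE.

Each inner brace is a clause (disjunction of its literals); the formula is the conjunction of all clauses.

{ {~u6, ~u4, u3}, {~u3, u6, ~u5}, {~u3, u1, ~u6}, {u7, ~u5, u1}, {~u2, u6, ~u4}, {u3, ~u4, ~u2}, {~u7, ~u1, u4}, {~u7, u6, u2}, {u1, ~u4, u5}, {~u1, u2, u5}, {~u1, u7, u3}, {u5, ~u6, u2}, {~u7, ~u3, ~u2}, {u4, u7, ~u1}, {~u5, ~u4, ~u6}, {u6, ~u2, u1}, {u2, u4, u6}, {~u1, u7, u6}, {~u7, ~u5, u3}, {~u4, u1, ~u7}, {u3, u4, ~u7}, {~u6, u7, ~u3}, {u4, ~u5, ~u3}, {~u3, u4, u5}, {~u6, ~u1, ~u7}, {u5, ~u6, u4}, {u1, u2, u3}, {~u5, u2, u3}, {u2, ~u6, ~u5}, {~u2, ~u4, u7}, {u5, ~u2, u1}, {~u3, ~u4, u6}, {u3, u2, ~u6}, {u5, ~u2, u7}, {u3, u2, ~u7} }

Case u6 = 0:
Case u3 = 0:
Case u2 = 0:
From the singleton clause (~u7), u7 = 0.
From the singleton clause (~u1), u1 = 0.
But (u1) is also a unit clause — contradiction.
That branch fails; take u2 = 1 instead.
From the singleton clause (~u4), u4 = 0.
From the singleton clause (u1), u1 = 1.
From the singleton clause (~u7), u7 = 0.
But (u7) is also a unit clause — contradiction.
Neither u2 = 1 nor u2 = 0 works.
That branch fails; take u3 = 1 instead.
From the singleton clause (~u5), u5 = 0.
From the singleton clause (u4), u4 = 1.
But (~u4) is also a unit clause — contradiction.
Neither u3 = 1 nor u3 = 0 works.
That branch fails; take u6 = 1 instead.
Case u4 = 0:
From the singleton clause (u5), u5 = 1.
From the singleton clause (~u3), u3 = 0.
From the singleton clause (~u7), u7 = 0.
From the singleton clause (u1), u1 = 1.
But (~u1) is also a unit clause — contradiction.
That branch fails; take u4 = 1 instead.
From the singleton clause (u3), u3 = 1.
From the singleton clause (u1), u1 = 1.
From the singleton clause (~u5), u5 = 0.
From the singleton clause (u2), u2 = 1.
From the singleton clause (~u7), u7 = 0.
But (u7) is also a unit clause — contradiction.
Neither u4 = 1 nor u4 = 0 works.
Neither u6 = 1 nor u6 = 0 works.

UNSATISFIABLE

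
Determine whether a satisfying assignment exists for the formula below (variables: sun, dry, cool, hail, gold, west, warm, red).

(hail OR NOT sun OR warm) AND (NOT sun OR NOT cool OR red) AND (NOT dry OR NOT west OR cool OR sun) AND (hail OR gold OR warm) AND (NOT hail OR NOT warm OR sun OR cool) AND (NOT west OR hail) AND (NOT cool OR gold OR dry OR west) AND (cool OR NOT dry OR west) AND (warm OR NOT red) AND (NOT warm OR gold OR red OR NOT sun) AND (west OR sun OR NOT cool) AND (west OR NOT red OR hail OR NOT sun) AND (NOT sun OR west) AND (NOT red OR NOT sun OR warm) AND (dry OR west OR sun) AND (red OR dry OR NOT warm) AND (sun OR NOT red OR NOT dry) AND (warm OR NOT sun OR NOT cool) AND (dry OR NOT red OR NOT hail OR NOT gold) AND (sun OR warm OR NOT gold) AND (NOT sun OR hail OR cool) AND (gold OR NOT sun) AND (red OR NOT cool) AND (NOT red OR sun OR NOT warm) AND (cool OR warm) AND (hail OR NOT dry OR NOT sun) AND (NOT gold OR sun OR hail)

Suppose west = true.
Unit clause (hail) forces hail = true.
Suppose warm = true.
Suppose sun = true.
Unit clause (gold) forces gold = true.
Suppose cool = false.
Suppose red = false.
Unit clause (dry) forces dry = true.
All clauses are satisfied.
A satisfying assignment: sun: true,  dry: true,  cool: false,  hail: true,  gold: true,  west: true,  warm: true,  red: false.

Yes, satisfiable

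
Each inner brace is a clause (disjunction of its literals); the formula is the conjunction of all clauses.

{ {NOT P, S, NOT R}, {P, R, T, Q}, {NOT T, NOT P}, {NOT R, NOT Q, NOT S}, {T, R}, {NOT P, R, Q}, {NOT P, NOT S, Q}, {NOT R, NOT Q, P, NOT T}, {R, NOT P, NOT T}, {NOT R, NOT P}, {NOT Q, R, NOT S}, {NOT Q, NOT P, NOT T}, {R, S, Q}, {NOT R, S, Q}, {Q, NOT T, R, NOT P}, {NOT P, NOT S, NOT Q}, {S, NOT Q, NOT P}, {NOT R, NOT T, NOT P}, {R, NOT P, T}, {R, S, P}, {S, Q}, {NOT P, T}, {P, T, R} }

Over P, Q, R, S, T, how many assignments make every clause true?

4

There are 2^5 = 32 truth assignments over (P, Q, R, S, T).
Split on R. With R = true, the clauses containing R are satisfied and NOT R drops from the rest; 3 of the 2^4 = 16 assignments to the other variables satisfy what remains.
With R = false, by the same count on the reduced clause set, 1 assignment works.
(One model: P=F, Q=F, R=F, S=T, T=T.)
Total: 3 + 1 = 4.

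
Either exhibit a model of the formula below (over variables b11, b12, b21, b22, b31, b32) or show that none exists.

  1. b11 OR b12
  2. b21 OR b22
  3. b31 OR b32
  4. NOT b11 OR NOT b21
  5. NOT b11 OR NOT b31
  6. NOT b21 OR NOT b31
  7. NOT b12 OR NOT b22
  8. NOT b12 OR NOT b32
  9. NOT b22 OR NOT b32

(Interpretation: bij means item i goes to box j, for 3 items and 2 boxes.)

UNSATISFIABLE

Branch on b11: set b11 = true.
The clause (NOT b21) is unit, so b21 = false.
The clause (b22) is unit, so b22 = true.
The clause (NOT b31) is unit, so b31 = false.
The clause (b32) is unit, so b32 = true.
Now (NOT b32) is unsatisfied and unit — conflict.
Backtrack on b11: now try b11 = false.
The clause (b12) is unit, so b12 = true.
The clause (NOT b22) is unit, so b22 = false.
The clause (b21) is unit, so b21 = true.
The clause (NOT b31) is unit, so b31 = false.
The clause (b32) is unit, so b32 = true.
Now (NOT b32) is unsatisfied and unit — conflict.
Both values of b11 lead to a conflict.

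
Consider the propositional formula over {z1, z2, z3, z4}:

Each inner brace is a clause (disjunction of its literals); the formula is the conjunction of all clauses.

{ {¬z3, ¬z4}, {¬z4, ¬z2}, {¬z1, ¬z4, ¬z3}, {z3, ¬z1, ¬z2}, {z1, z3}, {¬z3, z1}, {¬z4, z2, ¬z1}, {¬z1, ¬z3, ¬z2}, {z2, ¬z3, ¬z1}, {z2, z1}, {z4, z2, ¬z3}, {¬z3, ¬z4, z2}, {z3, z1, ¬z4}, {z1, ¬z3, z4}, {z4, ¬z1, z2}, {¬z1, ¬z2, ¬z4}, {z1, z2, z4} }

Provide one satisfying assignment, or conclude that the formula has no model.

UNSATISFIABLE

Case z3 = False:
(z1) alone gives z1 = True.
(¬z2) alone gives z2 = False.
(¬z4) alone gives z4 = False.
But (z4) is also a unit clause — contradiction.
So z3 must be the other value — set z3 = True.
(¬z4) alone gives z4 = False.
(z1) alone gives z1 = True.
(¬z2) alone gives z2 = False.
But (z2) is also a unit clause — contradiction.
Neither z3 = True nor z3 = False works.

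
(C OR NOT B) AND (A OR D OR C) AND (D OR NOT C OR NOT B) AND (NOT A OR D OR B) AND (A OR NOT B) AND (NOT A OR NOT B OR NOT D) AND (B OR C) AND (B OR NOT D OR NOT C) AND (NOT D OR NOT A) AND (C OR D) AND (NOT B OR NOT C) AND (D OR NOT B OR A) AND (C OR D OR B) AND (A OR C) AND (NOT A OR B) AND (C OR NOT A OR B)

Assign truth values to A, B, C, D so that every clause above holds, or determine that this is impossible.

Suppose C = true.
Unit clause (NOT B) forces B = false.
Unit clause (NOT D) forces D = false.
Unit clause (NOT A) forces A = false.
All clauses are satisfied.

A: false,  B: false,  C: true,  D: false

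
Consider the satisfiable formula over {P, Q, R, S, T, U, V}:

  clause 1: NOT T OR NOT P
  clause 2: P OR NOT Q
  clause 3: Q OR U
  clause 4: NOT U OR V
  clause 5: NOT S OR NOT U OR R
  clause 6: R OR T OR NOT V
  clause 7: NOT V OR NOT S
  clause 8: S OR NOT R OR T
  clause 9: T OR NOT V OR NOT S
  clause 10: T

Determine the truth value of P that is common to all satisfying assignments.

False

Suppose P = true.
The clause (NOT T) is unit, so T = false.
That conflicts with the unit clause (T).
So every satisfying assignment has P = False.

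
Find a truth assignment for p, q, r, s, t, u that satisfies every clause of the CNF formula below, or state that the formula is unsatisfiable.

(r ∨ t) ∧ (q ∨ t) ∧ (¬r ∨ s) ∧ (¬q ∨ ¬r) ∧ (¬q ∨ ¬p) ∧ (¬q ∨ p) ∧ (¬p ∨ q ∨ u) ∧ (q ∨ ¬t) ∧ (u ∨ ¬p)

UNSATISFIABLE

Try r = True.
From the singleton clause (s), s = True.
From the singleton clause (¬q), q = False.
From the singleton clause (t), t = True.
Now (¬t) is unsatisfied and unit — conflict.
Undo r and try r = False.
From the singleton clause (t), t = True.
From the singleton clause (q), q = True.
From the singleton clause (¬p), p = False.
Now (p) is unsatisfied and unit — conflict.
Neither r = True nor r = False works.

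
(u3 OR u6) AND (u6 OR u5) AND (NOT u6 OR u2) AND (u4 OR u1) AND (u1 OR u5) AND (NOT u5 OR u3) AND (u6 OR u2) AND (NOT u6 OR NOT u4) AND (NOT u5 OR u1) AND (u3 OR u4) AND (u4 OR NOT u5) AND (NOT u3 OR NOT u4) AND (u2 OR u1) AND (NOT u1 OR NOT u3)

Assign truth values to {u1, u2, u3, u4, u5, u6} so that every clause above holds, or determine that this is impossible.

Branch on u3: set u3 = true.
From the singleton clause (NOT u4), u4 = false.
From the singleton clause (u1), u1 = true.
That conflicts with the unit clause (NOT u1).
That branch fails; take u3 = false instead.
From the singleton clause (u6), u6 = true.
From the singleton clause (u2), u2 = true.
From the singleton clause (NOT u5), u5 = false.
From the singleton clause (u1), u1 = true.
From the singleton clause (NOT u4), u4 = false.
That conflicts with the unit clause (u4).
Neither u3 = true nor u3 = false works.

UNSATISFIABLE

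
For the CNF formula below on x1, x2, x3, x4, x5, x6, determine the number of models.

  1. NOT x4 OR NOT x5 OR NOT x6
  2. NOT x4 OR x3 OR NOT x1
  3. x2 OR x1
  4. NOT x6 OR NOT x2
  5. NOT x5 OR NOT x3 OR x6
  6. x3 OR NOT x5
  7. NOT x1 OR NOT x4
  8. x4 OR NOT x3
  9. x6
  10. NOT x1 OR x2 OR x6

There are 2^6 = 64 truth assignments over (x1, x2, x3, x4, x5, x6).
Split on x6. With x6 = true, the clauses containing x6 are satisfied and NOT x6 drops from the rest; 1 of the 2^5 = 32 assignments to the other variables satisfy what remains.
With x6 = false, by the same count on the reduced clause set, 0 assignments work.
Total: 1 + 0 = 1.

1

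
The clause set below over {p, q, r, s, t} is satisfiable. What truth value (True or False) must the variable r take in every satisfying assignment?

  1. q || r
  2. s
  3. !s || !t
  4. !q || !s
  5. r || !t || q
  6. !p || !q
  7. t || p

True

Suppose r = false.
From the singleton clause (q), q = true.
From the singleton clause (s), s = true.
That conflicts with the unit clause (!s).
So every satisfying assignment has r = True.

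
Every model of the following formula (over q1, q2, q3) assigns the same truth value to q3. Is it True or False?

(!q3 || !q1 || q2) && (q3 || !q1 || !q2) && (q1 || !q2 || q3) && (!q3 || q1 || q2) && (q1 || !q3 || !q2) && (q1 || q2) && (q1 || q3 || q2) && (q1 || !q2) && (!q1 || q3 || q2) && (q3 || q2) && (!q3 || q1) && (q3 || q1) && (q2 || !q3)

Suppose q3 = false.
(q2) alone gives q2 = true.
(!q1) alone gives q1 = false.
That conflicts with the unit clause (q1).
So every satisfying assignment has q3 = True.

True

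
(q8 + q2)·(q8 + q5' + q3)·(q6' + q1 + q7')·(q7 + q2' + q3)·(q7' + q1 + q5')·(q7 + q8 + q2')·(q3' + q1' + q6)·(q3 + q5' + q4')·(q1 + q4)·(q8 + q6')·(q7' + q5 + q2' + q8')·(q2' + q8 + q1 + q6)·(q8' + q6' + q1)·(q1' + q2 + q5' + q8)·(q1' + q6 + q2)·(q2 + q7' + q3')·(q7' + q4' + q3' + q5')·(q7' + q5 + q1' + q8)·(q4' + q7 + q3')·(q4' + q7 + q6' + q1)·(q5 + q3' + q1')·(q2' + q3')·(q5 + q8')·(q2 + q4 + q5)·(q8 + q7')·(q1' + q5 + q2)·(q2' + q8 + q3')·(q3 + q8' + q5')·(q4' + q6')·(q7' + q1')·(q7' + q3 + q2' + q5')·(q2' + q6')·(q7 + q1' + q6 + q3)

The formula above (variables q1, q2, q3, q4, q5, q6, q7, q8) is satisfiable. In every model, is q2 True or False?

Suppose q2 = 1.
Unit clause (q3') forces q3 = 0.
Unit clause (q7) forces q7 = 1.
Unit clause (q8) forces q8 = 1.
Unit clause (q5) forces q5 = 1.
But (q5') is also a unit clause — contradiction.
So every satisfying assignment has q2 = False.

False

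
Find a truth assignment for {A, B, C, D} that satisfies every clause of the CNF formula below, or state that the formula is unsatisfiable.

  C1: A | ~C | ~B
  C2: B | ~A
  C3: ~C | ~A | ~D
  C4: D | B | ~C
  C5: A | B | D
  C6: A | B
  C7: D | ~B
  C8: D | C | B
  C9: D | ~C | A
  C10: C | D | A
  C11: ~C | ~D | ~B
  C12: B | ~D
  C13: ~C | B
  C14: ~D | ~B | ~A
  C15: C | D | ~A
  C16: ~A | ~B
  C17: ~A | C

Case B = 1:
From the singleton clause (D), D = 1.
From the singleton clause (~C), C = 0.
From the singleton clause (~A), A = 0.
Every clause now holds.

A: 0,  B: 1,  C: 0,  D: 1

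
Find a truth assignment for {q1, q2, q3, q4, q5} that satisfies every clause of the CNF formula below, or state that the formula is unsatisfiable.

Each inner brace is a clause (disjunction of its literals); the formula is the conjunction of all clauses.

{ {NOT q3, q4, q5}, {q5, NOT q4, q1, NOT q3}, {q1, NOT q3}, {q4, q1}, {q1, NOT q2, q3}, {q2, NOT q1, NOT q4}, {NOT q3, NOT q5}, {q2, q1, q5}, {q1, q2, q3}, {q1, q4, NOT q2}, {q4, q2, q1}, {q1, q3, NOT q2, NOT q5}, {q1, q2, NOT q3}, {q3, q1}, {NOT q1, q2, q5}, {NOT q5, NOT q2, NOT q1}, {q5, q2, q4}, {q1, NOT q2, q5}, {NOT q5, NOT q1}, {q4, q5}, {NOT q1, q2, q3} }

Try q1 = true.
Unit clause (NOT q5) forces q5 = false.
Unit clause (q2) forces q2 = true.
Unit clause (q4) forces q4 = true.
No clause remains; q3 is free.

q1 ↦ true, q2 ↦ true, q3 ↦ false, q4 ↦ true, q5 ↦ false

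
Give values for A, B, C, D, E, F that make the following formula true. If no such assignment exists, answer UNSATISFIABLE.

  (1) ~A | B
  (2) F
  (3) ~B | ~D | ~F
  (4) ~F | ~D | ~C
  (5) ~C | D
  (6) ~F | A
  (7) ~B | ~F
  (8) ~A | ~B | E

(F) alone gives F = 1.
(A) alone gives A = 1.
(B) alone gives B = 1.
That conflicts with the unit clause (~B).

UNSATISFIABLE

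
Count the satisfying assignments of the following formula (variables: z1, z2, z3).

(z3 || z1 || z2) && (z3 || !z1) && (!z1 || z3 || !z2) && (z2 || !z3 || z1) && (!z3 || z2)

There are 2^3 = 8 truth assignments over (z1, z2, z3).
Check each against the 5 clauses (columns in the order z1, z2, z3):
  F F F  ✗ fails (z3 || z1 || z2)
  F F T  ✗ fails (z2 || !z3 || z1)
  F T F  ✓ satisfies all
  F T T  ✓ satisfies all
  T F F  ✗ fails (z3 || !z1)
  T F T  ✗ fails (!z3 || z2)
  T T F  ✗ fails (z3 || !z1)
  T T T  ✓ satisfies all
3 of the 8 rows are models.

3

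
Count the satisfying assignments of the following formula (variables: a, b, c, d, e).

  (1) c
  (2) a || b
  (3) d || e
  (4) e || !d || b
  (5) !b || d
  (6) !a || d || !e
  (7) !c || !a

There are 2^5 = 32 truth assignments over (a, b, c, d, e).
Split on a. With a = true, the clauses containing a are satisfied and !a drops from the rest; 0 of the 2^4 = 16 assignments to the other variables satisfy what remains.
With a = false, by the same count on the reduced clause set, 2 assignments work.
(One model: a=F, b=T, c=T, d=T, e=F.)
Total: 0 + 2 = 2.

2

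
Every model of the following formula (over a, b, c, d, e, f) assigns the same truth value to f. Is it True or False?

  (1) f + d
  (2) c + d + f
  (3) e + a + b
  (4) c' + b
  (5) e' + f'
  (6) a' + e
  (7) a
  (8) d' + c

Suppose f = 1.
(e') alone gives e = 0.
(a') alone gives a = 0.
Now (a) is unsatisfied and unit — conflict.
So every satisfying assignment has f = False.

False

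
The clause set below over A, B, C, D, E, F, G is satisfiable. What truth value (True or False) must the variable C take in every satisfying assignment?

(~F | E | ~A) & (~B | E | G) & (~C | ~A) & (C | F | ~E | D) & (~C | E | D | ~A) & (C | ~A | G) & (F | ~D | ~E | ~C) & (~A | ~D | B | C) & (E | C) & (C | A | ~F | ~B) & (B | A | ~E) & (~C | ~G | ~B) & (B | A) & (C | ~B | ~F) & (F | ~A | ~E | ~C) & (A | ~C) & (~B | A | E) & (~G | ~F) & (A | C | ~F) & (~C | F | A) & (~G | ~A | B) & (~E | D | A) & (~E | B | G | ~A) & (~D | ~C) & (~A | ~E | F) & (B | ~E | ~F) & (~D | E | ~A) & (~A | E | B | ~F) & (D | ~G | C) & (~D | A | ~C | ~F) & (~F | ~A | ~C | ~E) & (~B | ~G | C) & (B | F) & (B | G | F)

Suppose C = 1.
The clause (~A) is unit, so A = 0.
Now (A) is unsatisfied and unit — conflict.
So every satisfying assignment has C = False.

False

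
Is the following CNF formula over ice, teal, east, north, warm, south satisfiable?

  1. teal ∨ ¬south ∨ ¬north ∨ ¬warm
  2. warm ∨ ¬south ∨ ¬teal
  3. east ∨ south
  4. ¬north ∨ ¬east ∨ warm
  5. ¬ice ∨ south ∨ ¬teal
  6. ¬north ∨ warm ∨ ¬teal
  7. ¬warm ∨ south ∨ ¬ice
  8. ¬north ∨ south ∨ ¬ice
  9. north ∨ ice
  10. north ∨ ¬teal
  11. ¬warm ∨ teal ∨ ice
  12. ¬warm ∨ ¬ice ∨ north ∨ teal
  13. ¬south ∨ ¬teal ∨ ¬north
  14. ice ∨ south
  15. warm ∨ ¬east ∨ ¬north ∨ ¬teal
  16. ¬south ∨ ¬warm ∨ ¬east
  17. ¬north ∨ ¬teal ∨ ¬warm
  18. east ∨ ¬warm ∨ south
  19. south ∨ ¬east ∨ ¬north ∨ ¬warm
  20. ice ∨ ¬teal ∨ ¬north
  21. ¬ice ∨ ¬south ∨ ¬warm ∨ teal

Case east = False:
The clause (south) is unit, so south = True.
Case warm = False:
The clause (¬teal) is unit, so teal = False.
Case north = True:
No clause remains; ice is free.
A satisfying assignment: ice=False, teal=False, east=False, north=True, warm=False, south=True.

Satisfiable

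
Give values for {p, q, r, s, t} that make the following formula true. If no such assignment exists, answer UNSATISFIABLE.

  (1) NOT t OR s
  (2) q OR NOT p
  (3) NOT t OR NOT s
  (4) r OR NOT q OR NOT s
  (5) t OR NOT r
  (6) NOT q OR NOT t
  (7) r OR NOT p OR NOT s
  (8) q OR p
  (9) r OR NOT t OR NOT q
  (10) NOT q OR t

Case t = false:
The clause (NOT r) is unit, so r = false.
The clause (NOT q) is unit, so q = false.
The clause (NOT p) is unit, so p = false.
That conflicts with the unit clause (p).
Undo t and try t = true.
The clause (s) is unit, so s = true.
That conflicts with the unit clause (NOT s).
Both values of t lead to a conflict.

UNSATISFIABLE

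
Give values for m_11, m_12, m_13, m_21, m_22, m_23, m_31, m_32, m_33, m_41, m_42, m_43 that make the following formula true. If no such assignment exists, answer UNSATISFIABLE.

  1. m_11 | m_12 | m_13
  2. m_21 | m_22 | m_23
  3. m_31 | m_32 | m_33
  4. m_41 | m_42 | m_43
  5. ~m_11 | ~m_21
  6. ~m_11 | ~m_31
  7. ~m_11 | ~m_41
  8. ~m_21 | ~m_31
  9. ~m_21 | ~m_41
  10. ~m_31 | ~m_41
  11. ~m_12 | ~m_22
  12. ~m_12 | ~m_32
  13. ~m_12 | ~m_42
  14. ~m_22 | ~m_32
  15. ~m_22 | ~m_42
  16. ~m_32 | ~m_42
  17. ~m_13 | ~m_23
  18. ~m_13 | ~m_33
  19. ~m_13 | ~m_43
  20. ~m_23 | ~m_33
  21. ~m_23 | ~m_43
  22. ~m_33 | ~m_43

Case m_11 = 0:
Case m_12 = 1:
Unit clause (~m_22) forces m_22 = 0.
Unit clause (~m_32) forces m_32 = 0.
Unit clause (~m_42) forces m_42 = 0.
Case m_21 = 1:
Unit clause (~m_31) forces m_31 = 0.
Unit clause (m_33) forces m_33 = 1.
Unit clause (~m_41) forces m_41 = 0.
Unit clause (m_43) forces m_43 = 1.
But (~m_43) is also a unit clause — contradiction.
That branch fails; take m_21 = 0 instead.
Unit clause (m_23) forces m_23 = 1.
Unit clause (~m_13) forces m_13 = 0.
Unit clause (~m_33) forces m_33 = 0.
Unit clause (m_31) forces m_31 = 1.
Unit clause (~m_41) forces m_41 = 0.
Unit clause (m_43) forces m_43 = 1.
But (~m_43) is also a unit clause — contradiction.
Both values of m_21 lead to a conflict.
That branch fails; take m_12 = 0 instead.
Unit clause (m_13) forces m_13 = 1.
Unit clause (~m_23) forces m_23 = 0.
Unit clause (~m_33) forces m_33 = 0.
Unit clause (~m_43) forces m_43 = 0.
Case m_21 = 1:
Unit clause (~m_31) forces m_31 = 0.
Unit clause (m_32) forces m_32 = 1.
Unit clause (~m_41) forces m_41 = 0.
Unit clause (m_42) forces m_42 = 1.
But (~m_42) is also a unit clause — contradiction.
That branch fails; take m_21 = 0 instead.
Unit clause (m_22) forces m_22 = 1.
Unit clause (~m_32) forces m_32 = 0.
Unit clause (m_31) forces m_31 = 1.
Unit clause (~m_41) forces m_41 = 0.
Unit clause (m_42) forces m_42 = 1.
But (~m_42) is also a unit clause — contradiction.
Both values of m_21 lead to a conflict.
Both values of m_12 lead to a conflict.
That branch fails; take m_11 = 1 instead.
Unit clause (~m_21) forces m_21 = 0.
Unit clause (~m_31) forces m_31 = 0.
Unit clause (~m_41) forces m_41 = 0.
Case m_22 = 1:
Unit clause (~m_12) forces m_12 = 0.
Unit clause (~m_32) forces m_32 = 0.
Unit clause (m_33) forces m_33 = 1.
Unit clause (~m_42) forces m_42 = 0.
Unit clause (m_43) forces m_43 = 1.
But (~m_43) is also a unit clause — contradiction.
That branch fails; take m_22 = 0 instead.
Unit clause (m_23) forces m_23 = 1.
Unit clause (~m_13) forces m_13 = 0.
Unit clause (~m_33) forces m_33 = 0.
Unit clause (m_32) forces m_32 = 1.
Unit clause (~m_12) forces m_12 = 0.
Unit clause (~m_42) forces m_42 = 0.
Unit clause (m_43) forces m_43 = 1.
But (~m_43) is also a unit clause — contradiction.
Both values of m_22 lead to a conflict.
Both values of m_11 lead to a conflict.

UNSATISFIABLE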